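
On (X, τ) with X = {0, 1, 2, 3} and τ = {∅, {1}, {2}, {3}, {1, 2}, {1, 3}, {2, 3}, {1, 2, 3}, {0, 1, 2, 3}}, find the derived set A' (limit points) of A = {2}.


A' = {0}

For each x ∈ X, list the open sets U ∈ τ with x ∈ U, then check whether U ∩ (A ∖ {x}) ≠ ∅ for every such U.
  x = 0: opens ∋ x are {0, 1, 2, 3}; each meets A ∖ {0}, so x IS a limit point.
  x = 1: open {1} ∋ x has {1} ∩ (A ∖ {1}) = ∅, so x is NOT a limit point.
  x = 2: open {2} ∋ x has {2} ∩ (A ∖ {2}) = ∅, so x is NOT a limit point.
  x = 3: open {3} ∋ x has {3} ∩ (A ∖ {3}) = ∅, so x is NOT a limit point.
Collecting: A' = {0}.


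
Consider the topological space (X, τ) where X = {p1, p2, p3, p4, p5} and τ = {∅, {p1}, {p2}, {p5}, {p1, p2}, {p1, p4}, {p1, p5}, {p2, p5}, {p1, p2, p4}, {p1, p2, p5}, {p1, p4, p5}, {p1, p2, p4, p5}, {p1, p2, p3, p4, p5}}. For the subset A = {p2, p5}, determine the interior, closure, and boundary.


int(A) = {p2, p5}, cl(A) = {p2, p3, p5}, ∂A = {p3}.

Closed sets in (X, τ) are complements of opens:
  closed(X, τ) = {∅, {p3}, {p2, p3}, {p3, p4}, {p3, p5}, {p1, p3, p4}, {p2, p3, p4}, {p2, p3, p5}, {p3, p4, p5}, {p1, p2, p3, p4}, {p1, p3, p4, p5}, {p2, p3, p4, p5}, {p1, p2, p3, p4, p5}}.
int(A) = ⋃ {U ∈ τ : U ⊆ A}. Opens contained in A: ∅, {p2}, {p5}, {p2, p5}.
Taking the union of these: int(A) = {p2, p5}.
cl(A) = ⋂ {C closed : A ⊆ C}. Closed sets containing A: {p2, p3, p5}, {p2, p3, p4, p5}, {p1, p2, p3, p4, p5}.
Intersecting these: cl(A) = {p2, p3, p5}.
∂A = cl(A) ∖ int(A) = {p2, p3, p5} ∖ {p2, p5} = {p3}.


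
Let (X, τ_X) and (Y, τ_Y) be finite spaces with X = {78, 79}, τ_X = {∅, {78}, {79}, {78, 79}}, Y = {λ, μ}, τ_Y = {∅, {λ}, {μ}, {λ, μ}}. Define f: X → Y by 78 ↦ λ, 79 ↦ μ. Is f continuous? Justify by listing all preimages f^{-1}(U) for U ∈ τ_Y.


f IS continuous.

Compute f^{-1}(U) for each U ∈ τ_Y:
  U = ∅: f^{-1}(U) = ∅ ∈ τ_X ✓.
  U = {λ}: f^{-1}(U) = {78} ∈ τ_X ✓.
  U = {μ}: f^{-1}(U) = {79} ∈ τ_X ✓.
  U = {λ, μ}: f^{-1}(U) = {78, 79} ∈ τ_X ✓.
Every preimage lies in τ_X, so f IS continuous.


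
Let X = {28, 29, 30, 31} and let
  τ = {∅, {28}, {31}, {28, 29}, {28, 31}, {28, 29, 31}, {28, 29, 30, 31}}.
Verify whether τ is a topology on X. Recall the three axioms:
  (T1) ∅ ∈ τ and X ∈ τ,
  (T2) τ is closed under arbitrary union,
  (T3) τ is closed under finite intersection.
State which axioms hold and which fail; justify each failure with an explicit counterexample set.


τ IS a topology on X.

Axiom (T1): ∅ ∈ τ? Yes; X ∈ τ? Yes.
Axiom (T2/T3): check pairwise unions and intersections of members of τ.
All pairwise intersections and unions checked — each lies in τ. Therefore τ satisfies (T1), (T2), (T3): it IS a topology on X.


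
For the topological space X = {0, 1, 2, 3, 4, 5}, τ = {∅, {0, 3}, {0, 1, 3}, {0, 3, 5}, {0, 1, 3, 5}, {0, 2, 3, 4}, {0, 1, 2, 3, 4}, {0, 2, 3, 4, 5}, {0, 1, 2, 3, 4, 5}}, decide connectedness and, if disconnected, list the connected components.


(X, τ) is connected.

Find clopen sets (U ∈ τ with X ∖ U ∈ τ):
  U = ∅, X ∖ U = {0, 1, 2, 3, 4, 5} — both open, so U is clopen.
  U = {0, 1, 2, 3, 4, 5}, X ∖ U = ∅ — both open, so U is clopen.
Only trivial clopens (∅ and X) exist, so (X, τ) is connected.
Compute connected components by grouping points that agree on all clopens:
  component: {0, 1, 2, 3, 4, 5}


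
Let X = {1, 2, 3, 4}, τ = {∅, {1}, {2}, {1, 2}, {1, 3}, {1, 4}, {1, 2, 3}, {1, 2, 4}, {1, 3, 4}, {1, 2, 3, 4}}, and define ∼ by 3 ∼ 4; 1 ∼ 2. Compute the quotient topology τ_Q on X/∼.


X/∼ = {[1=2], [3=4]}; |τ_Q| = 3.

Equivalence classes: [1=2], [3=4].
Quotient map π: X → X/∼ sends 1 ↦ [1=2], 2 ↦ [1=2], 3 ↦ [3=4], 4 ↦ [3=4].
For each subset V ⊆ X/∼, compute π^{-1}(V) ⊆ X and check whether π^{-1}(V) ∈ τ. V is open in τ_Q iff π^{-1}(V) ∈ τ.
  V = {}: π^{-1}(V) = ∅ ∈ τ ✓.
  V = {[1=2]}: π^{-1}(V) = {1, 2} ∈ τ ✓.
  V = {[3=4]}: π^{-1}(V) = {3, 4} ∉ τ ✗.
  V = {[1=2], [3=4]}: π^{-1}(V) = {1, 2, 3, 4} ∈ τ ✓.
Open sets in the quotient: τ_Q = {{}, {[1=2]}, {[1=2], [3=4]}} (3 elements).


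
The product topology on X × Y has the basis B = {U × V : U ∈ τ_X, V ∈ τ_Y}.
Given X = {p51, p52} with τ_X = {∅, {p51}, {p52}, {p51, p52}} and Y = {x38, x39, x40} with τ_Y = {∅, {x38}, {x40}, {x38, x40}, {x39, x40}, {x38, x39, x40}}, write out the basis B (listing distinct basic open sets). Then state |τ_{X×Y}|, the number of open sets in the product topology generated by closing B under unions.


Basis B = {∅ × ∅, {p51} × {x38}, {p51} × {x40}, {p52} × {x38}, {p52} × {x40}, {p51} × {x38, x40}, {p51, p52} × {x38}, {p51} × {x39, x40}, {p51, p52} × {x40}, {p52} × {x38, x40}, {p52} × {x39, x40}, {p51} × {x38, x39, x40}, {p52} × {x38, x39, x40}, {p51, p52} × {x38, x40}, {p51, p52} × {x39, x40}, {p51, p52} × {x38, x39, x40}}; |τ_{X×Y}| = 36.

Enumerate products U × V with U ∈ τ_X, V ∈ τ_Y (deduplicated):
  ∅ × ∅ = {} (∅)
  {p51} × {x38} = {(p51,x38)}
  {p51} × {x40} = {(p51,x40)}
  {p52} × {x38} = {(p52,x38)}
  {p52} × {x40} = {(p52,x40)}
  {p51} × {x38, x40} = {(p51,x38), (p51,x40)}
  {p51, p52} × {x38} = {(p51,x38), (p52,x38)}
  {p51} × {x39, x40} = {(p51,x39), (p51,x40)}
  {p51, p52} × {x40} = {(p51,x40), (p52,x40)}
  {p52} × {x38, x40} = {(p52,x38), (p52,x40)}
  {p52} × {x39, x40} = {(p52,x39), (p52,x40)}
  {p51} × {x38, x39, x40} = {(p51,x38), (p51,x39), (p51,x40)}
  {p52} × {x38, x39, x40} = {(p52,x38), (p52,x39), (p52,x40)}
  {p51, p52} × {x38, x40} = {(p51,x38), (p51,x40), (p52,x38), (p52,x40)}
  {p51, p52} × {x39, x40} = {(p51,x39), (p51,x40), (p52,x39), (p52,x40)}
  {p51, p52} × {x38, x39, x40} = {(p51,x38), (p51,x39), (p51,x40), (p52,x38), (p52,x39), (p52,x40)}
These 16 distinct sets form the basis B.
Close under arbitrary unions to get τ_{X×Y}; counting gives |τ_{X×Y}| = 36.


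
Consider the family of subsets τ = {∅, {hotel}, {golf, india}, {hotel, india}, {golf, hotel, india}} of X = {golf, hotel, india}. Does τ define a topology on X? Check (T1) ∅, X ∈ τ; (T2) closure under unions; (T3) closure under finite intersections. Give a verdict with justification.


τ is NOT a topology on X.

Axiom (T1): ∅ ∈ τ? Yes; X ∈ τ? Yes.
Axiom (T2/T3): check pairwise unions and intersections of members of τ.
Counterexample for (T3): {golf, india} ∩ {hotel, india} = {india} ∉ τ. Therefore τ is NOT a topology.


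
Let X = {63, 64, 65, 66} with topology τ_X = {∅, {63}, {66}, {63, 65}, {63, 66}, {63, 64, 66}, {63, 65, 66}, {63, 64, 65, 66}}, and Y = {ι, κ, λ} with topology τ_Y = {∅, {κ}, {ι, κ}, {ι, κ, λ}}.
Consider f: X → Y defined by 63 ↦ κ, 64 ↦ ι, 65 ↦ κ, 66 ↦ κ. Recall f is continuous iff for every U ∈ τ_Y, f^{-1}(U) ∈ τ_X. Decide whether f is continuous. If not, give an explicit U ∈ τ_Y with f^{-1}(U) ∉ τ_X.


f IS continuous.

Compute f^{-1}(U) for each U ∈ τ_Y:
  U = ∅: f^{-1}(U) = ∅ ∈ τ_X ✓.
  U = {κ}: f^{-1}(U) = {63, 65, 66} ∈ τ_X ✓.
  U = {ι, κ}: f^{-1}(U) = {63, 64, 65, 66} ∈ τ_X ✓.
  U = {ι, κ, λ}: f^{-1}(U) = {63, 64, 65, 66} ∈ τ_X ✓.
Every preimage lies in τ_X, so f IS continuous.


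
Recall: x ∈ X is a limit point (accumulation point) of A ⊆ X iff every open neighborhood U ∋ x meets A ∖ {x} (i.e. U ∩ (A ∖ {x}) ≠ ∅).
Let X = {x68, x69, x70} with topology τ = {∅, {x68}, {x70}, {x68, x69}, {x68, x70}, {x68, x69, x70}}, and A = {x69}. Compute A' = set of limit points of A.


A' = ∅

For each x ∈ X, list the open sets U ∈ τ with x ∈ U, then check whether U ∩ (A ∖ {x}) ≠ ∅ for every such U.
  x = x68: open {x68} ∋ x has {x68} ∩ (A ∖ {x68}) = ∅, so x is NOT a limit point.
  x = x69: open {x68, x69} ∋ x has {x68, x69} ∩ (A ∖ {x69}) = ∅, so x is NOT a limit point.
  x = x70: open {x70} ∋ x has {x70} ∩ (A ∖ {x70}) = ∅, so x is NOT a limit point.
Collecting: A' = ∅.


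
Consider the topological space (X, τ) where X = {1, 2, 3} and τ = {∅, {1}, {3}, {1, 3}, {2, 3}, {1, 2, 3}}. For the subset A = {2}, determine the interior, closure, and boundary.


int(A) = ∅, cl(A) = {2}, ∂A = {2}.

Closed sets in (X, τ) are complements of opens:
  closed(X, τ) = {∅, {1}, {2}, {1, 2}, {2, 3}, {1, 2, 3}}.
int(A) = ⋃ {U ∈ τ : U ⊆ A}. Opens contained in A: ∅.
Taking the union of these: int(A) = ∅.
cl(A) = ⋂ {C closed : A ⊆ C}. Closed sets containing A: {2}, {1, 2}, {2, 3}, {1, 2, 3}.
Intersecting these: cl(A) = {2}.
∂A = cl(A) ∖ int(A) = {2} ∖ ∅ = {2}.


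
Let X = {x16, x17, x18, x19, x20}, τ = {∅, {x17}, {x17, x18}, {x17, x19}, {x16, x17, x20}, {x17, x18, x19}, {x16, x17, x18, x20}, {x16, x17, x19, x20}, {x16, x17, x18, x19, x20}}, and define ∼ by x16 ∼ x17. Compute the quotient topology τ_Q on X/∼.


X/∼ = {[x16=x17], [x18], [x19], [x20]}; |τ_Q| = 5.

Equivalence classes: [x16=x17], [x18], [x19], [x20].
Quotient map π: X → X/∼ sends x16 ↦ [x16=x17], x17 ↦ [x16=x17], x18 ↦ [x18], x19 ↦ [x19], x20 ↦ [x20].
For each subset V ⊆ X/∼, compute π^{-1}(V) ⊆ X and check whether π^{-1}(V) ∈ τ. V is open in τ_Q iff π^{-1}(V) ∈ τ.
  V = {}: π^{-1}(V) = ∅ ∈ τ ✓.
  V = {[x16=x17]}: π^{-1}(V) = {x16, x17} ∉ τ ✗.
  V = {[x18]}: π^{-1}(V) = {x18} ∉ τ ✗.
  V = {[x16=x17], [x18]}: π^{-1}(V) = {x16, x17, x18} ∉ τ ✗.
  V = {[x19]}: π^{-1}(V) = {x19} ∉ τ ✗.
  V = {[x16=x17], [x19]}: π^{-1}(V) = {x16, x17, x19} ∉ τ ✗.
  V = {[x18], [x19]}: π^{-1}(V) = {x18, x19} ∉ τ ✗.
  V = {[x16=x17], [x18], [x19]}: π^{-1}(V) = {x16, x17, x18, x19} ∉ τ ✗.
  V = {[x20]}: π^{-1}(V) = {x20} ∉ τ ✗.
  V = {[x16=x17], [x20]}: π^{-1}(V) = {x16, x17, x20} ∈ τ ✓.
  V = {[x18], [x20]}: π^{-1}(V) = {x18, x20} ∉ τ ✗.
  V = {[x16=x17], [x18], [x20]}: π^{-1}(V) = {x16, x17, x18, x20} ∈ τ ✓.
  V = {[x19], [x20]}: π^{-1}(V) = {x19, x20} ∉ τ ✗.
  V = {[x16=x17], [x19], [x20]}: π^{-1}(V) = {x16, x17, x19, x20} ∈ τ ✓.
  V = {[x18], [x19], [x20]}: π^{-1}(V) = {x18, x19, x20} ∉ τ ✗.
  V = {[x16=x17], [x18], [x19], [x20]}: π^{-1}(V) = {x16, x17, x18, x19, x20} ∈ τ ✓.
Open sets in the quotient: τ_Q = {{}, {[x16=x17], [x20]}, {[x16=x17], [x18], [x20]}, {[x16=x17], [x19], [x20]}, {[x16=x17], [x18], [x19], [x20]}} (5 elements).


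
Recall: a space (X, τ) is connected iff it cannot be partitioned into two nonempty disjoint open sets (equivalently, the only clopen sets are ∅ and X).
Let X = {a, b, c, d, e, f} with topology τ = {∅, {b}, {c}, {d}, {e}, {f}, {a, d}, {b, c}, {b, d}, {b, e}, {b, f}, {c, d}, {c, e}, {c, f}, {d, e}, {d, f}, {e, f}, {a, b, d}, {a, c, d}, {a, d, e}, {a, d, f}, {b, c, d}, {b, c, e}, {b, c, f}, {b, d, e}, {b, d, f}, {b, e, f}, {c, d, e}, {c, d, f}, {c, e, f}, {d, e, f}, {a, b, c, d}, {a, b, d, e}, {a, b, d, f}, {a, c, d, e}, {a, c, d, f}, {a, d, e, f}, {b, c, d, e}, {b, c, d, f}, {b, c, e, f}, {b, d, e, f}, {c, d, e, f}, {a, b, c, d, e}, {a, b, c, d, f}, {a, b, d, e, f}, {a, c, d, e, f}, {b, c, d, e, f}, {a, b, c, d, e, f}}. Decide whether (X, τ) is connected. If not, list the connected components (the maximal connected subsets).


(X, τ) is disconnected; components = [{b}, {c}, {e}, {f}, {a, d}].

Find clopen sets (U ∈ τ with X ∖ U ∈ τ):
  U = ∅, X ∖ U = {a, b, c, d, e, f} — both open, so U is clopen.
  U = {b}, X ∖ U = {a, c, d, e, f} — both open, so U is clopen.
  U = {c}, X ∖ U = {a, b, d, e, f} — both open, so U is clopen.
  U = {e}, X ∖ U = {a, b, c, d, f} — both open, so U is clopen.
  U = {f}, X ∖ U = {a, b, c, d, e} — both open, so U is clopen.
  U = {a, d}, X ∖ U = {b, c, e, f} — both open, so U is clopen.
  U = {b, c}, X ∖ U = {a, d, e, f} — both open, so U is clopen.
  U = {b, e}, X ∖ U = {a, c, d, f} — both open, so U is clopen.
  U = {b, f}, X ∖ U = {a, c, d, e} — both open, so U is clopen.
  U = {c, e}, X ∖ U = {a, b, d, f} — both open, so U is clopen.
  U = {c, f}, X ∖ U = {a, b, d, e} — both open, so U is clopen.
  U = {e, f}, X ∖ U = {a, b, c, d} — both open, so U is clopen.
  U = {a, b, d}, X ∖ U = {c, e, f} — both open, so U is clopen.
  U = {a, c, d}, X ∖ U = {b, e, f} — both open, so U is clopen.
  U = {a, d, e}, X ∖ U = {b, c, f} — both open, so U is clopen.
  U = {a, d, f}, X ∖ U = {b, c, e} — both open, so U is clopen.
  U = {b, c, e}, X ∖ U = {a, d, f} — both open, so U is clopen.
  U = {b, c, f}, X ∖ U = {a, d, e} — both open, so U is clopen.
  U = {b, e, f}, X ∖ U = {a, c, d} — both open, so U is clopen.
  U = {c, e, f}, X ∖ U = {a, b, d} — both open, so U is clopen.
  U = {a, b, c, d}, X ∖ U = {e, f} — both open, so U is clopen.
  U = {a, b, d, e}, X ∖ U = {c, f} — both open, so U is clopen.
  U = {a, b, d, f}, X ∖ U = {c, e} — both open, so U is clopen.
  U = {a, c, d, e}, X ∖ U = {b, f} — both open, so U is clopen.
  U = {a, c, d, f}, X ∖ U = {b, e} — both open, so U is clopen.
  U = {a, d, e, f}, X ∖ U = {b, c} — both open, so U is clopen.
  U = {b, c, e, f}, X ∖ U = {a, d} — both open, so U is clopen.
  U = {a, b, c, d, e}, X ∖ U = {f} — both open, so U is clopen.
  U = {a, b, c, d, f}, X ∖ U = {e} — both open, so U is clopen.
  U = {a, b, d, e, f}, X ∖ U = {c} — both open, so U is clopen.
  U = {a, c, d, e, f}, X ∖ U = {b} — both open, so U is clopen.
  U = {a, b, c, d, e, f}, X ∖ U = ∅ — both open, so U is clopen.
Nontrivial clopen(s) exist: e.g. {f}. So (X, τ) is disconnected.
Compute connected components by grouping points that agree on all clopens:
  component: {b}
  component: {c}
  component: {e}
  component: {f}
  component: {a, d}


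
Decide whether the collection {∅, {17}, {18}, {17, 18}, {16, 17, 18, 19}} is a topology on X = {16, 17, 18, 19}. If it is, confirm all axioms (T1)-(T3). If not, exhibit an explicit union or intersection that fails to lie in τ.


τ IS a topology on X.

Axiom (T1): ∅ ∈ τ? Yes; X ∈ τ? Yes.
Axiom (T2/T3): check pairwise unions and intersections of members of τ.
All pairwise intersections and unions checked — each lies in τ. Therefore τ satisfies (T1), (T2), (T3): it IS a topology on X.


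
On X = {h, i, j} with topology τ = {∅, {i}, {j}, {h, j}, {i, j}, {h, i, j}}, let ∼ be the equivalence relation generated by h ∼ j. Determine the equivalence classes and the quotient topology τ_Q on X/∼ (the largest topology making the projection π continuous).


X/∼ = {[h=j], [i]}; |τ_Q| = 4.

Equivalence classes: [h=j], [i].
Quotient map π: X → X/∼ sends h ↦ [h=j], i ↦ [i], j ↦ [h=j].
For each subset V ⊆ X/∼, compute π^{-1}(V) ⊆ X and check whether π^{-1}(V) ∈ τ. V is open in τ_Q iff π^{-1}(V) ∈ τ.
  V = {}: π^{-1}(V) = ∅ ∈ τ ✓.
  V = {[h=j]}: π^{-1}(V) = {h, j} ∈ τ ✓.
  V = {[i]}: π^{-1}(V) = {i} ∈ τ ✓.
  V = {[h=j], [i]}: π^{-1}(V) = {h, i, j} ∈ τ ✓.
Open sets in the quotient: τ_Q = {{}, {[h=j]}, {[i]}, {[h=j], [i]}} (4 elements).


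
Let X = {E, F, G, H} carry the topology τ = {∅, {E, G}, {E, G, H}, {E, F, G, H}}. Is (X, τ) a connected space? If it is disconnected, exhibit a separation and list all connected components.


(X, τ) is connected.

Find clopen sets (U ∈ τ with X ∖ U ∈ τ):
  U = ∅, X ∖ U = {E, F, G, H} — both open, so U is clopen.
  U = {E, F, G, H}, X ∖ U = ∅ — both open, so U is clopen.
Only trivial clopens (∅ and X) exist, so (X, τ) is connected.
Compute connected components by grouping points that agree on all clopens:
  component: {E, F, G, H}


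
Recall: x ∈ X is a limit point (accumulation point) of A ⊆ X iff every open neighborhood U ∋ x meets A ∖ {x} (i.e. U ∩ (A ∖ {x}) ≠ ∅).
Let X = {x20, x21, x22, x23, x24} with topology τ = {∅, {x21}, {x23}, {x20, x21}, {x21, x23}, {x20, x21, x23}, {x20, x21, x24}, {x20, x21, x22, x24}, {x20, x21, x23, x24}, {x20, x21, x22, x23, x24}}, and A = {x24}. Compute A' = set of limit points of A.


A' = {x22}

For each x ∈ X, list the open sets U ∈ τ with x ∈ U, then check whether U ∩ (A ∖ {x}) ≠ ∅ for every such U.
  x = x20: open {x20, x21} ∋ x has {x20, x21} ∩ (A ∖ {x20}) = ∅, so x is NOT a limit point.
  x = x21: open {x21} ∋ x has {x21} ∩ (A ∖ {x21}) = ∅, so x is NOT a limit point.
  x = x22: opens ∋ x are {x20, x21, x22, x24}, {x20, x21, x22, x23, x24}; each meets A ∖ {x22}, so x IS a limit point.
  x = x23: open {x23} ∋ x has {x23} ∩ (A ∖ {x23}) = ∅, so x is NOT a limit point.
  x = x24: open {x20, x21, x24} ∋ x has {x20, x21, x24} ∩ (A ∖ {x24}) = ∅, so x is NOT a limit point.
Collecting: A' = {x22}.


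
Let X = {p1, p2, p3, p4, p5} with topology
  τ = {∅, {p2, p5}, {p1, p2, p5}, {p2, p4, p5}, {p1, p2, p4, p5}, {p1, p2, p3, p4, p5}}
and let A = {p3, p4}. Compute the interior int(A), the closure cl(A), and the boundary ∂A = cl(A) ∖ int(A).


int(A) = ∅, cl(A) = {p3, p4}, ∂A = {p3, p4}.

Closed sets in (X, τ) are complements of opens:
  closed(X, τ) = {∅, {p3}, {p1, p3}, {p3, p4}, {p1, p3, p4}, {p1, p2, p3, p4, p5}}.
int(A) = ⋃ {U ∈ τ : U ⊆ A}. Opens contained in A: ∅.
Taking the union of these: int(A) = ∅.
cl(A) = ⋂ {C closed : A ⊆ C}. Closed sets containing A: {p3, p4}, {p1, p3, p4}, {p1, p2, p3, p4, p5}.
Intersecting these: cl(A) = {p3, p4}.
∂A = cl(A) ∖ int(A) = {p3, p4} ∖ ∅ = {p3, p4}.


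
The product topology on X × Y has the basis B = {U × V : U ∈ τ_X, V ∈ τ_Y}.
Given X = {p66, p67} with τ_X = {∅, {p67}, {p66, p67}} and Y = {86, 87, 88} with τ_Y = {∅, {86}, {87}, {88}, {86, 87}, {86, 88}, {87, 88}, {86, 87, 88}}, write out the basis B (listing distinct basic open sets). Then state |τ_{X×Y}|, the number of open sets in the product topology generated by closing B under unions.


Basis B = {∅ × ∅, {p67} × {86}, {p67} × {87}, {p67} × {88}, {p66, p67} × {86}, {p66, p67} × {87}, {p66, p67} × {88}, {p67} × {86, 87}, {p67} × {86, 88}, {p67} × {87, 88}, {p67} × {86, 87, 88}, {p66, p67} × {86, 87}, {p66, p67} × {86, 88}, {p66, p67} × {87, 88}, {p66, p67} × {86, 87, 88}}; |τ_{X×Y}| = 27.

Enumerate products U × V with U ∈ τ_X, V ∈ τ_Y (deduplicated):
  ∅ × ∅ = {} (∅)
  {p67} × {86} = {(p67,86)}
  {p67} × {87} = {(p67,87)}
  {p67} × {88} = {(p67,88)}
  {p66, p67} × {86} = {(p66,86), (p67,86)}
  {p66, p67} × {87} = {(p66,87), (p67,87)}
  {p66, p67} × {88} = {(p66,88), (p67,88)}
  {p67} × {86, 87} = {(p67,86), (p67,87)}
  {p67} × {86, 88} = {(p67,86), (p67,88)}
  {p67} × {87, 88} = {(p67,87), (p67,88)}
  {p67} × {86, 87, 88} = {(p67,86), (p67,87), (p67,88)}
  {p66, p67} × {86, 87} = {(p66,86), (p66,87), (p67,86), (p67,87)}
  {p66, p67} × {86, 88} = {(p66,86), (p66,88), (p67,86), (p67,88)}
  {p66, p67} × {87, 88} = {(p66,87), (p66,88), (p67,87), (p67,88)}
  {p66, p67} × {86, 87, 88} = {(p66,86), (p66,87), (p66,88), (p67,86), (p67,87), (p67,88)}
These 15 distinct sets form the basis B.
Close under arbitrary unions to get τ_{X×Y}; counting gives |τ_{X×Y}| = 27.


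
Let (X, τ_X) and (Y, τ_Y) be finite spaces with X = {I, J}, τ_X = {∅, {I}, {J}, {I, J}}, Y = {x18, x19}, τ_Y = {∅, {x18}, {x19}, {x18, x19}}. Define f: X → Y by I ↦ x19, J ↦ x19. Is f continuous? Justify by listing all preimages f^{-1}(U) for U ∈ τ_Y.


f IS continuous.

Compute f^{-1}(U) for each U ∈ τ_Y:
  U = ∅: f^{-1}(U) = ∅ ∈ τ_X ✓.
  U = {x18}: f^{-1}(U) = ∅ ∈ τ_X ✓.
  U = {x19}: f^{-1}(U) = {I, J} ∈ τ_X ✓.
  U = {x18, x19}: f^{-1}(U) = {I, J} ∈ τ_X ✓.
Every preimage lies in τ_X, so f IS continuous.


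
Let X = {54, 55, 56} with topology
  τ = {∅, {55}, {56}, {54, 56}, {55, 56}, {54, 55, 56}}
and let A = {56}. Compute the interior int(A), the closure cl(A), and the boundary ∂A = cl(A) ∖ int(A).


int(A) = {56}, cl(A) = {54, 56}, ∂A = {54}.

Closed sets in (X, τ) are complements of opens:
  closed(X, τ) = {∅, {54}, {55}, {54, 55}, {54, 56}, {54, 55, 56}}.
int(A) = ⋃ {U ∈ τ : U ⊆ A}. Opens contained in A: ∅, {56}.
Taking the union of these: int(A) = {56}.
cl(A) = ⋂ {C closed : A ⊆ C}. Closed sets containing A: {54, 56}, {54, 55, 56}.
Intersecting these: cl(A) = {54, 56}.
∂A = cl(A) ∖ int(A) = {54, 56} ∖ {56} = {54}.


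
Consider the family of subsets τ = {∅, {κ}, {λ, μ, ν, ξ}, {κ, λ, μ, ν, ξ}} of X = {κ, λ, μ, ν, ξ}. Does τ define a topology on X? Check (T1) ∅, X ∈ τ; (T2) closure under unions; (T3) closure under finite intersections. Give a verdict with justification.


τ IS a topology on X.

Axiom (T1): ∅ ∈ τ? Yes; X ∈ τ? Yes.
Axiom (T2/T3): check pairwise unions and intersections of members of τ.
All pairwise intersections and unions checked — each lies in τ. Therefore τ satisfies (T1), (T2), (T3): it IS a topology on X.


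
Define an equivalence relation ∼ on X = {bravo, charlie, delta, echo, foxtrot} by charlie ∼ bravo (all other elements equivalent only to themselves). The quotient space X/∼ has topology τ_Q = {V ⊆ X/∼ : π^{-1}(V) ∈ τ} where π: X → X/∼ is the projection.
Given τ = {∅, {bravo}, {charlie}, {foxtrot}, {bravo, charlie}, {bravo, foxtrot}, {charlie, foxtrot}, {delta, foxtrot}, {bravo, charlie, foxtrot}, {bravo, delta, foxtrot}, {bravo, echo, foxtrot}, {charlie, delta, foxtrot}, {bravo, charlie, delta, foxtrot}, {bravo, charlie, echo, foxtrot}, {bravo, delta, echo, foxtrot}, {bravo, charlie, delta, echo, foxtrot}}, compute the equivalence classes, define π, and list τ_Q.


X/∼ = {[bravo=charlie], [delta], [echo], [foxtrot]}; |τ_Q| = 8.

Equivalence classes: [bravo=charlie], [delta], [echo], [foxtrot].
Quotient map π: X → X/∼ sends bravo ↦ [bravo=charlie], charlie ↦ [bravo=charlie], delta ↦ [delta], echo ↦ [echo], foxtrot ↦ [foxtrot].
For each subset V ⊆ X/∼, compute π^{-1}(V) ⊆ X and check whether π^{-1}(V) ∈ τ. V is open in τ_Q iff π^{-1}(V) ∈ τ.
  V = {}: π^{-1}(V) = ∅ ∈ τ ✓.
  V = {[bravo=charlie]}: π^{-1}(V) = {bravo, charlie} ∈ τ ✓.
  V = {[delta]}: π^{-1}(V) = {delta} ∉ τ ✗.
  V = {[bravo=charlie], [delta]}: π^{-1}(V) = {bravo, charlie, delta} ∉ τ ✗.
  V = {[echo]}: π^{-1}(V) = {echo} ∉ τ ✗.
  V = {[bravo=charlie], [echo]}: π^{-1}(V) = {bravo, charlie, echo} ∉ τ ✗.
  V = {[delta], [echo]}: π^{-1}(V) = {delta, echo} ∉ τ ✗.
  V = {[bravo=charlie], [delta], [echo]}: π^{-1}(V) = {bravo, charlie, delta, echo} ∉ τ ✗.
  V = {[foxtrot]}: π^{-1}(V) = {foxtrot} ∈ τ ✓.
  V = {[bravo=charlie], [foxtrot]}: π^{-1}(V) = {bravo, charlie, foxtrot} ∈ τ ✓.
  V = {[delta], [foxtrot]}: π^{-1}(V) = {delta, foxtrot} ∈ τ ✓.
  V = {[bravo=charlie], [delta], [foxtrot]}: π^{-1}(V) = {bravo, charlie, delta, foxtrot} ∈ τ ✓.
  V = {[echo], [foxtrot]}: π^{-1}(V) = {echo, foxtrot} ∉ τ ✗.
  V = {[bravo=charlie], [echo], [foxtrot]}: π^{-1}(V) = {bravo, charlie, echo, foxtrot} ∈ τ ✓.
  V = {[delta], [echo], [foxtrot]}: π^{-1}(V) = {delta, echo, foxtrot} ∉ τ ✗.
  V = {[bravo=charlie], [delta], [echo], [foxtrot]}: π^{-1}(V) = {bravo, charlie, delta, echo, foxtrot} ∈ τ ✓.
Open sets in the quotient: τ_Q = {{}, {[bravo=charlie]}, {[foxtrot]}, {[bravo=charlie], [foxtrot]}, {[delta], [foxtrot]}, {[bravo=charlie], [delta], [foxtrot]}, {[bravo=charlie], [echo], [foxtrot]}, {[bravo=charlie], [delta], [echo], [foxtrot]}} (8 elements).


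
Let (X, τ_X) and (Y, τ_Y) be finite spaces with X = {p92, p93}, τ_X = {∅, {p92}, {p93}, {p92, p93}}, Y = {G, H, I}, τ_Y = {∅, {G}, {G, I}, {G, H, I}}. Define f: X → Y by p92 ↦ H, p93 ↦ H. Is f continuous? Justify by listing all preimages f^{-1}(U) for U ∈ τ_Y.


f IS continuous.

Compute f^{-1}(U) for each U ∈ τ_Y:
  U = ∅: f^{-1}(U) = ∅ ∈ τ_X ✓.
  U = {G}: f^{-1}(U) = ∅ ∈ τ_X ✓.
  U = {G, I}: f^{-1}(U) = ∅ ∈ τ_X ✓.
  U = {G, H, I}: f^{-1}(U) = {p92, p93} ∈ τ_X ✓.
Every preimage lies in τ_X, so f IS continuous.


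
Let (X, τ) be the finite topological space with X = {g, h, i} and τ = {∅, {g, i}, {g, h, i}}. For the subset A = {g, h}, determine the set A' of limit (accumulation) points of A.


A' = {h, i}

For each x ∈ X, list the open sets U ∈ τ with x ∈ U, then check whether U ∩ (A ∖ {x}) ≠ ∅ for every such U.
  x = g: open {g, i} ∋ x has {g, i} ∩ (A ∖ {g}) = ∅, so x is NOT a limit point.
  x = h: opens ∋ x are {g, h, i}; each meets A ∖ {h}, so x IS a limit point.
  x = i: opens ∋ x are {g, i}, {g, h, i}; each meets A ∖ {i}, so x IS a limit point.
Collecting: A' = {h, i}.


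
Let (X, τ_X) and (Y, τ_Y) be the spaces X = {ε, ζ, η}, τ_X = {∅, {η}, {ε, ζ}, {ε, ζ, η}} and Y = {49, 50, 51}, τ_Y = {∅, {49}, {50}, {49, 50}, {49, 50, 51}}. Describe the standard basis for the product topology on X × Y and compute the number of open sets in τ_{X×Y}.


Basis B = {∅ × ∅, {η} × {49}, {η} × {50}, {ε, ζ} × {49}, {ε, ζ} × {50}, {η} × {49, 50}, {ε, ζ, η} × {49}, {ε, ζ, η} × {50}, {η} × {49, 50, 51}, {ε, ζ} × {49, 50}, {ε, ζ} × {49, 50, 51}, {ε, ζ, η} × {49, 50}, {ε, ζ, η} × {49, 50, 51}}; |τ_{X×Y}| = 25.

Enumerate products U × V with U ∈ τ_X, V ∈ τ_Y (deduplicated):
  ∅ × ∅ = {} (∅)
  {η} × {49} = {(η,49)}
  {η} × {50} = {(η,50)}
  {ε, ζ} × {49} = {(ε,49), (ζ,49)}
  {ε, ζ} × {50} = {(ε,50), (ζ,50)}
  {η} × {49, 50} = {(η,49), (η,50)}
  {ε, ζ, η} × {49} = {(ε,49), (ζ,49), (η,49)}
  {ε, ζ, η} × {50} = {(ε,50), (ζ,50), (η,50)}
  {η} × {49, 50, 51} = {(η,49), (η,50), (η,51)}
  {ε, ζ} × {49, 50} = {(ε,49), (ε,50), (ζ,49), (ζ,50)}
  {ε, ζ} × {49, 50, 51} = {(ε,49), (ε,50), (ε,51), (ζ,49), (ζ,50), (ζ,51)}
  {ε, ζ, η} × {49, 50} = {(ε,49), (ε,50), (ζ,49), (ζ,50), (η,49), (η,50)}
  {ε, ζ, η} × {49, 50, 51} = {(ε,49), (ε,50), (ε,51), (ζ,49), (ζ,50), (ζ,51), (η,49), (η,50), (η,51)}
These 13 distinct sets form the basis B.
Close under arbitrary unions to get τ_{X×Y}; counting gives |τ_{X×Y}| = 25.


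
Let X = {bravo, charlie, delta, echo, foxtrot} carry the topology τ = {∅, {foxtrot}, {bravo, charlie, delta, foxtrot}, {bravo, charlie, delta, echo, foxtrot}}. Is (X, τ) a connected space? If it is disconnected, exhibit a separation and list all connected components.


(X, τ) is connected.

Find clopen sets (U ∈ τ with X ∖ U ∈ τ):
  U = ∅, X ∖ U = {bravo, charlie, delta, echo, foxtrot} — both open, so U is clopen.
  U = {bravo, charlie, delta, echo, foxtrot}, X ∖ U = ∅ — both open, so U is clopen.
Only trivial clopens (∅ and X) exist, so (X, τ) is connected.
Compute connected components by grouping points that agree on all clopens:
  component: {bravo, charlie, delta, echo, foxtrot}


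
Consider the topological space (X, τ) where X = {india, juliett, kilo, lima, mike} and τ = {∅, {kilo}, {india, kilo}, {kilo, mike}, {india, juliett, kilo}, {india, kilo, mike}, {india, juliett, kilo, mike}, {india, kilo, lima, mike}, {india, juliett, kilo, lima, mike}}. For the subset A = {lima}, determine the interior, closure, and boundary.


int(A) = ∅, cl(A) = {lima}, ∂A = {lima}.

Closed sets in (X, τ) are complements of opens:
  closed(X, τ) = {∅, {juliett}, {lima}, {juliett, lima}, {lima, mike}, {india, juliett, lima}, {juliett, lima, mike}, {india, juliett, lima, mike}, {india, juliett, kilo, lima, mike}}.
int(A) = ⋃ {U ∈ τ : U ⊆ A}. Opens contained in A: ∅.
Taking the union of these: int(A) = ∅.
cl(A) = ⋂ {C closed : A ⊆ C}. Closed sets containing A: {lima}, {juliett, lima}, {lima, mike}, {india, juliett, lima}, {juliett, lima, mike}, {india, juliett, lima, mike}, {india, juliett, kilo, lima, mike}.
Intersecting these: cl(A) = {lima}.
∂A = cl(A) ∖ int(A) = {lima} ∖ ∅ = {lima}.


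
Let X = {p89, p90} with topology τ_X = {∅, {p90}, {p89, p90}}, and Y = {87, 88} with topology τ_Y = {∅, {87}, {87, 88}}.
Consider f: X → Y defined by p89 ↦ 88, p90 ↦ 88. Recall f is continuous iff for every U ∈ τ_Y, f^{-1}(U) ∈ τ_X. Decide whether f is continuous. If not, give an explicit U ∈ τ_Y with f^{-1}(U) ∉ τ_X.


f IS continuous.

Compute f^{-1}(U) for each U ∈ τ_Y:
  U = ∅: f^{-1}(U) = ∅ ∈ τ_X ✓.
  U = {87}: f^{-1}(U) = ∅ ∈ τ_X ✓.
  U = {87, 88}: f^{-1}(U) = {p89, p90} ∈ τ_X ✓.
Every preimage lies in τ_X, so f IS continuous.


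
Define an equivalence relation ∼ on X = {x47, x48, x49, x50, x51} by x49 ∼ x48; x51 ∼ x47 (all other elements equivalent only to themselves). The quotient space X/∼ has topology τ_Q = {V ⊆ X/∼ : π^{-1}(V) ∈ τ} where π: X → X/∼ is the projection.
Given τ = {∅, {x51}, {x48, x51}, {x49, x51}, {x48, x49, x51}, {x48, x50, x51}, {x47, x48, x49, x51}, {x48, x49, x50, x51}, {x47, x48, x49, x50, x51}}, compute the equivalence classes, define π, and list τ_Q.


X/∼ = {[x47=x51], [x48=x49], [x50]}; |τ_Q| = 3.

Equivalence classes: [x47=x51], [x48=x49], [x50].
Quotient map π: X → X/∼ sends x47 ↦ [x47=x51], x48 ↦ [x48=x49], x49 ↦ [x48=x49], x50 ↦ [x50], x51 ↦ [x47=x51].
For each subset V ⊆ X/∼, compute π^{-1}(V) ⊆ X and check whether π^{-1}(V) ∈ τ. V is open in τ_Q iff π^{-1}(V) ∈ τ.
  V = {}: π^{-1}(V) = ∅ ∈ τ ✓.
  V = {[x47=x51]}: π^{-1}(V) = {x47, x51} ∉ τ ✗.
  V = {[x48=x49]}: π^{-1}(V) = {x48, x49} ∉ τ ✗.
  V = {[x47=x51], [x48=x49]}: π^{-1}(V) = {x47, x48, x49, x51} ∈ τ ✓.
  V = {[x50]}: π^{-1}(V) = {x50} ∉ τ ✗.
  V = {[x47=x51], [x50]}: π^{-1}(V) = {x47, x50, x51} ∉ τ ✗.
  V = {[x48=x49], [x50]}: π^{-1}(V) = {x48, x49, x50} ∉ τ ✗.
  V = {[x47=x51], [x48=x49], [x50]}: π^{-1}(V) = {x47, x48, x49, x50, x51} ∈ τ ✓.
Open sets in the quotient: τ_Q = {{}, {[x47=x51], [x48=x49]}, {[x47=x51], [x48=x49], [x50]}} (3 elements).


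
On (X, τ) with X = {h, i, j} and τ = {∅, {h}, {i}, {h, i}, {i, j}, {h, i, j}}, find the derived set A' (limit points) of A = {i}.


A' = {j}

For each x ∈ X, list the open sets U ∈ τ with x ∈ U, then check whether U ∩ (A ∖ {x}) ≠ ∅ for every such U.
  x = h: open {h} ∋ x has {h} ∩ (A ∖ {h}) = ∅, so x is NOT a limit point.
  x = i: open {i} ∋ x has {i} ∩ (A ∖ {i}) = ∅, so x is NOT a limit point.
  x = j: opens ∋ x are {i, j}, {h, i, j}; each meets A ∖ {j}, so x IS a limit point.
Collecting: A' = {j}.


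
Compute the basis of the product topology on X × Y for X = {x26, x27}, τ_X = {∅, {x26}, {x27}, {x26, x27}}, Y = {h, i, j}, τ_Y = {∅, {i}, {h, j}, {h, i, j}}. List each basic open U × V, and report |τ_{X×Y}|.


Basis B = {∅ × ∅, {x26} × {i}, {x27} × {i}, {x26} × {h, j}, {x26, x27} × {i}, {x27} × {h, j}, {x26} × {h, i, j}, {x27} × {h, i, j}, {x26, x27} × {h, j}, {x26, x27} × {h, i, j}}; |τ_{X×Y}| = 16.

Enumerate products U × V with U ∈ τ_X, V ∈ τ_Y (deduplicated):
  ∅ × ∅ = {} (∅)
  {x26} × {i} = {(x26,i)}
  {x27} × {i} = {(x27,i)}
  {x26} × {h, j} = {(x26,h), (x26,j)}
  {x26, x27} × {i} = {(x26,i), (x27,i)}
  {x27} × {h, j} = {(x27,h), (x27,j)}
  {x26} × {h, i, j} = {(x26,h), (x26,i), (x26,j)}
  {x27} × {h, i, j} = {(x27,h), (x27,i), (x27,j)}
  {x26, x27} × {h, j} = {(x26,h), (x26,j), (x27,h), (x27,j)}
  {x26, x27} × {h, i, j} = {(x26,h), (x26,i), (x26,j), (x27,h), (x27,i), (x27,j)}
These 10 distinct sets form the basis B.
Close under arbitrary unions to get τ_{X×Y}; counting gives |τ_{X×Y}| = 16.


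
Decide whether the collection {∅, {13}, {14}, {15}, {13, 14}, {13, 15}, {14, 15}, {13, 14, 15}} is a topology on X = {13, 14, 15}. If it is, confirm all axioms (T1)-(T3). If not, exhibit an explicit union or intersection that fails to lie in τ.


τ IS a topology on X.

Axiom (T1): ∅ ∈ τ? Yes; X ∈ τ? Yes.
Axiom (T2/T3): check pairwise unions and intersections of members of τ.
All pairwise intersections and unions checked — each lies in τ. Therefore τ satisfies (T1), (T2), (T3): it IS a topology on X.


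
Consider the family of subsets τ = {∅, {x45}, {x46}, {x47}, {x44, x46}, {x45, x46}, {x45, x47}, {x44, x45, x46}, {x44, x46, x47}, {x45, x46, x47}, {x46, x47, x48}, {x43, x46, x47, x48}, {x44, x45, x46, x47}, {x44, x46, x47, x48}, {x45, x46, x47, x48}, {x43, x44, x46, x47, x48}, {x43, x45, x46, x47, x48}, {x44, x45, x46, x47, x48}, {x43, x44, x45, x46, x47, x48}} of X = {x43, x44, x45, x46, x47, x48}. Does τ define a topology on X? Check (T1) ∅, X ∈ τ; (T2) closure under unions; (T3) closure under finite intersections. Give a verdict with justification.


τ is NOT a topology on X.

Axiom (T1): ∅ ∈ τ? Yes; X ∈ τ? Yes.
Axiom (T2/T3): check pairwise unions and intersections of members of τ.
Counterexample for (T2): {x46} ∪ {x47} = {x46, x47} ∉ τ. Therefore τ is NOT a topology.


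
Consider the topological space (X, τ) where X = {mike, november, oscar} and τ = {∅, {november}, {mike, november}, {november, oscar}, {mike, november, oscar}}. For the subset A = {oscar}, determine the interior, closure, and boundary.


int(A) = ∅, cl(A) = {oscar}, ∂A = {oscar}.

Closed sets in (X, τ) are complements of opens:
  closed(X, τ) = {∅, {mike}, {oscar}, {mike, oscar}, {mike, november, oscar}}.
int(A) = ⋃ {U ∈ τ : U ⊆ A}. Opens contained in A: ∅.
Taking the union of these: int(A) = ∅.
cl(A) = ⋂ {C closed : A ⊆ C}. Closed sets containing A: {oscar}, {mike, oscar}, {mike, november, oscar}.
Intersecting these: cl(A) = {oscar}.
∂A = cl(A) ∖ int(A) = {oscar} ∖ ∅ = {oscar}.


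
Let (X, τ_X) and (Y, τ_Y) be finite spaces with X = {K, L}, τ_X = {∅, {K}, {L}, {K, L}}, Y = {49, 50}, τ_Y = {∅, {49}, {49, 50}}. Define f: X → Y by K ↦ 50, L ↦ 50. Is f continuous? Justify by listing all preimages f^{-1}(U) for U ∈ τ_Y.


f IS continuous.

Compute f^{-1}(U) for each U ∈ τ_Y:
  U = ∅: f^{-1}(U) = ∅ ∈ τ_X ✓.
  U = {49}: f^{-1}(U) = ∅ ∈ τ_X ✓.
  U = {49, 50}: f^{-1}(U) = {K, L} ∈ τ_X ✓.
Every preimage lies in τ_X, so f IS continuous.


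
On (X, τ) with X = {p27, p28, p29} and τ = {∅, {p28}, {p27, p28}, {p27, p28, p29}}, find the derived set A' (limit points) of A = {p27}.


A' = {p29}

For each x ∈ X, list the open sets U ∈ τ with x ∈ U, then check whether U ∩ (A ∖ {x}) ≠ ∅ for every such U.
  x = p27: open {p27, p28} ∋ x has {p27, p28} ∩ (A ∖ {p27}) = ∅, so x is NOT a limit point.
  x = p28: open {p28} ∋ x has {p28} ∩ (A ∖ {p28}) = ∅, so x is NOT a limit point.
  x = p29: opens ∋ x are {p27, p28, p29}; each meets A ∖ {p29}, so x IS a limit point.
Collecting: A' = {p29}.


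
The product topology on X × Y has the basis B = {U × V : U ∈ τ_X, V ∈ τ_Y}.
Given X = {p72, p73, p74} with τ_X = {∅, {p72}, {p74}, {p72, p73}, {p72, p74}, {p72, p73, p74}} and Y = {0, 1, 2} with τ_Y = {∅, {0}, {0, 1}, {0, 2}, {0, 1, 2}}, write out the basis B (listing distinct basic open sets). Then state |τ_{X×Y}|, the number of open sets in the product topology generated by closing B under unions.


Basis B = {∅ × ∅, {p72} × {0}, {p74} × {0}, {p72} × {0, 1}, {p72} × {0, 2}, {p72, p73} × {0}, {p72, p74} × {0}, {p74} × {0, 1}, {p74} × {0, 2}, {p72} × {0, 1, 2}, {p72, p73, p74} × {0}, {p74} × {0, 1, 2}, {p72, p73} × {0, 1}, {p72, p74} × {0, 1}, {p72, p73} × {0, 2}, {p72, p74} × {0, 2}, {p72, p73} × {0, 1, 2}, {p72, p74} × {0, 1, 2}, {p72, p73, p74} × {0, 1}, {p72, p73, p74} × {0, 2}, {p72, p73, p74} × {0, 1, 2}}; |τ_{X×Y}| = 70.

Enumerate products U × V with U ∈ τ_X, V ∈ τ_Y (deduplicated):
  ∅ × ∅ = {} (∅)
  {p72} × {0} = {(p72,0)}
  {p74} × {0} = {(p74,0)}
  {p72} × {0, 1} = {(p72,0), (p72,1)}
  {p72} × {0, 2} = {(p72,0), (p72,2)}
  {p72, p73} × {0} = {(p72,0), (p73,0)}
  {p72, p74} × {0} = {(p72,0), (p74,0)}
  {p74} × {0, 1} = {(p74,0), (p74,1)}
  {p74} × {0, 2} = {(p74,0), (p74,2)}
  {p72} × {0, 1, 2} = {(p72,0), (p72,1), (p72,2)}
  {p72, p73, p74} × {0} = {(p72,0), (p73,0), (p74,0)}
  {p74} × {0, 1, 2} = {(p74,0), (p74,1), (p74,2)}
  {p72, p73} × {0, 1} = {(p72,0), (p72,1), (p73,0), (p73,1)}
  {p72, p74} × {0, 1} = {(p72,0), (p72,1), (p74,0), (p74,1)}
  {p72, p73} × {0, 2} = {(p72,0), (p72,2), (p73,0), (p73,2)}
  {p72, p74} × {0, 2} = {(p72,0), (p72,2), (p74,0), (p74,2)}
  {p72, p73} × {0, 1, 2} = {(p72,0), (p72,1), (p72,2), (p73,0), (p73,1), (p73,2)}
  {p72, p74} × {0, 1, 2} = {(p72,0), (p72,1), (p72,2), (p74,0), (p74,1), (p74,2)}
  {p72, p73, p74} × {0, 1} = {(p72,0), (p72,1), (p73,0), (p73,1), (p74,0), (p74,1)}
  {p72, p73, p74} × {0, 2} = {(p72,0), (p72,2), (p73,0), (p73,2), (p74,0), (p74,2)}
  {p72, p73, p74} × {0, 1, 2} = {(p72,0), (p72,1), (p72,2), (p73,0), (p73,1), (p73,2), (p74,0), (p74,1), (p74,2)}
These 21 distinct sets form the basis B.
Close under arbitrary unions to get τ_{X×Y}; counting gives |τ_{X×Y}| = 70.


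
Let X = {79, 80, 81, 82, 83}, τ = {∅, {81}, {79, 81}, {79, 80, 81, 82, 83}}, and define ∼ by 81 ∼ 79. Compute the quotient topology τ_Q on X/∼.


X/∼ = {[79=81], [80], [82], [83]}; |τ_Q| = 3.

Equivalence classes: [79=81], [80], [82], [83].
Quotient map π: X → X/∼ sends 79 ↦ [79=81], 80 ↦ [80], 81 ↦ [79=81], 82 ↦ [82], 83 ↦ [83].
For each subset V ⊆ X/∼, compute π^{-1}(V) ⊆ X and check whether π^{-1}(V) ∈ τ. V is open in τ_Q iff π^{-1}(V) ∈ τ.
  V = {}: π^{-1}(V) = ∅ ∈ τ ✓.
  V = {[79=81]}: π^{-1}(V) = {79, 81} ∈ τ ✓.
  V = {[80]}: π^{-1}(V) = {80} ∉ τ ✗.
  V = {[79=81], [80]}: π^{-1}(V) = {79, 80, 81} ∉ τ ✗.
  V = {[82]}: π^{-1}(V) = {82} ∉ τ ✗.
  V = {[79=81], [82]}: π^{-1}(V) = {79, 81, 82} ∉ τ ✗.
  V = {[80], [82]}: π^{-1}(V) = {80, 82} ∉ τ ✗.
  V = {[79=81], [80], [82]}: π^{-1}(V) = {79, 80, 81, 82} ∉ τ ✗.
  V = {[83]}: π^{-1}(V) = {83} ∉ τ ✗.
  V = {[79=81], [83]}: π^{-1}(V) = {79, 81, 83} ∉ τ ✗.
  V = {[80], [83]}: π^{-1}(V) = {80, 83} ∉ τ ✗.
  V = {[79=81], [80], [83]}: π^{-1}(V) = {79, 80, 81, 83} ∉ τ ✗.
  V = {[82], [83]}: π^{-1}(V) = {82, 83} ∉ τ ✗.
  V = {[79=81], [82], [83]}: π^{-1}(V) = {79, 81, 82, 83} ∉ τ ✗.
  V = {[80], [82], [83]}: π^{-1}(V) = {80, 82, 83} ∉ τ ✗.
  V = {[79=81], [80], [82], [83]}: π^{-1}(V) = {79, 80, 81, 82, 83} ∈ τ ✓.
Open sets in the quotient: τ_Q = {{}, {[79=81]}, {[79=81], [80], [82], [83]}} (3 elements).


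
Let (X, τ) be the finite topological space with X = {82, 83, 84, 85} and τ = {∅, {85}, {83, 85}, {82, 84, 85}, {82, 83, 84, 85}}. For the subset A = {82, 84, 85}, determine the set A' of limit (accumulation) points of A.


A' = {82, 83, 84}

For each x ∈ X, list the open sets U ∈ τ with x ∈ U, then check whether U ∩ (A ∖ {x}) ≠ ∅ for every such U.
  x = 82: opens ∋ x are {82, 84, 85}, {82, 83, 84, 85}; each meets A ∖ {82}, so x IS a limit point.
  x = 83: opens ∋ x are {83, 85}, {82, 83, 84, 85}; each meets A ∖ {83}, so x IS a limit point.
  x = 84: opens ∋ x are {82, 84, 85}, {82, 83, 84, 85}; each meets A ∖ {84}, so x IS a limit point.
  x = 85: open {85} ∋ x has {85} ∩ (A ∖ {85}) = ∅, so x is NOT a limit point.
Collecting: A' = {82, 83, 84}.


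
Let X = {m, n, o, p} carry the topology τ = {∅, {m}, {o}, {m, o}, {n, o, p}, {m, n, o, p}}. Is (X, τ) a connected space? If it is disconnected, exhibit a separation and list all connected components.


(X, τ) is disconnected; components = [{m}, {n, o, p}].

Find clopen sets (U ∈ τ with X ∖ U ∈ τ):
  U = ∅, X ∖ U = {m, n, o, p} — both open, so U is clopen.
  U = {m}, X ∖ U = {n, o, p} — both open, so U is clopen.
  U = {n, o, p}, X ∖ U = {m} — both open, so U is clopen.
  U = {m, n, o, p}, X ∖ U = ∅ — both open, so U is clopen.
Nontrivial clopen(s) exist: e.g. {m}. So (X, τ) is disconnected.
Compute connected components by grouping points that agree on all clopens:
  component: {m}
  component: {n, o, p}


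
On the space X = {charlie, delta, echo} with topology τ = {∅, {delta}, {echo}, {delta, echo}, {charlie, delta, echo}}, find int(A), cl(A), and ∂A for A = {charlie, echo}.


int(A) = {echo}, cl(A) = {charlie, echo}, ∂A = {charlie}.

Closed sets in (X, τ) are complements of opens:
  closed(X, τ) = {∅, {charlie}, {charlie, delta}, {charlie, echo}, {charlie, delta, echo}}.
int(A) = ⋃ {U ∈ τ : U ⊆ A}. Opens contained in A: ∅, {echo}.
Taking the union of these: int(A) = {echo}.
cl(A) = ⋂ {C closed : A ⊆ C}. Closed sets containing A: {charlie, echo}, {charlie, delta, echo}.
Intersecting these: cl(A) = {charlie, echo}.
∂A = cl(A) ∖ int(A) = {charlie, echo} ∖ {echo} = {charlie}.
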